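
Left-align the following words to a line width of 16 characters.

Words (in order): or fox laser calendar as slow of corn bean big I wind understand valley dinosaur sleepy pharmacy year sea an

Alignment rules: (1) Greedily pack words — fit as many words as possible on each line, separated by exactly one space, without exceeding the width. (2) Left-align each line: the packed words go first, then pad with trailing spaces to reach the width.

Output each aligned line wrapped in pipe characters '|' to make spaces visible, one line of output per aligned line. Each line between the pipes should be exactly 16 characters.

Line 1: ['or', 'fox', 'laser'] (min_width=12, slack=4)
Line 2: ['calendar', 'as', 'slow'] (min_width=16, slack=0)
Line 3: ['of', 'corn', 'bean', 'big'] (min_width=16, slack=0)
Line 4: ['I', 'wind'] (min_width=6, slack=10)
Line 5: ['understand'] (min_width=10, slack=6)
Line 6: ['valley', 'dinosaur'] (min_width=15, slack=1)
Line 7: ['sleepy', 'pharmacy'] (min_width=15, slack=1)
Line 8: ['year', 'sea', 'an'] (min_width=11, slack=5)

Answer: |or fox laser    |
|calendar as slow|
|of corn bean big|
|I wind          |
|understand      |
|valley dinosaur |
|sleepy pharmacy |
|year sea an     |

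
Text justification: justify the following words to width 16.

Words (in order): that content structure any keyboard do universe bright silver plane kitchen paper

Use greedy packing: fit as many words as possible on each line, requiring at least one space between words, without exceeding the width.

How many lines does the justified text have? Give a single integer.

Line 1: ['that', 'content'] (min_width=12, slack=4)
Line 2: ['structure', 'any'] (min_width=13, slack=3)
Line 3: ['keyboard', 'do'] (min_width=11, slack=5)
Line 4: ['universe', 'bright'] (min_width=15, slack=1)
Line 5: ['silver', 'plane'] (min_width=12, slack=4)
Line 6: ['kitchen', 'paper'] (min_width=13, slack=3)
Total lines: 6

Answer: 6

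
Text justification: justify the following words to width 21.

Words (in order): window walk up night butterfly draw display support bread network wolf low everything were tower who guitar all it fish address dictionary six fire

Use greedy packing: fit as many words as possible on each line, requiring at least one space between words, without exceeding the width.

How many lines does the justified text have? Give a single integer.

Answer: 8

Derivation:
Line 1: ['window', 'walk', 'up', 'night'] (min_width=20, slack=1)
Line 2: ['butterfly', 'draw'] (min_width=14, slack=7)
Line 3: ['display', 'support', 'bread'] (min_width=21, slack=0)
Line 4: ['network', 'wolf', 'low'] (min_width=16, slack=5)
Line 5: ['everything', 'were', 'tower'] (min_width=21, slack=0)
Line 6: ['who', 'guitar', 'all', 'it'] (min_width=17, slack=4)
Line 7: ['fish', 'address'] (min_width=12, slack=9)
Line 8: ['dictionary', 'six', 'fire'] (min_width=19, slack=2)
Total lines: 8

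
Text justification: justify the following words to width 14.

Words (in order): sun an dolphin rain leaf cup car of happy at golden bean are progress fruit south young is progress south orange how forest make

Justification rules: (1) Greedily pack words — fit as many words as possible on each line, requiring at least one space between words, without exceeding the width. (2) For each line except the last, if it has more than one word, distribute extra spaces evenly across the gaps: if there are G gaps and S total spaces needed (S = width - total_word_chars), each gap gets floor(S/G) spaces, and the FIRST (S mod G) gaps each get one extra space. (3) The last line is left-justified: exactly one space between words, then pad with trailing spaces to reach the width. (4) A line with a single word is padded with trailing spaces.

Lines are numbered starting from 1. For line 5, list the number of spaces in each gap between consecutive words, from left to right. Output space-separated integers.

Line 1: ['sun', 'an', 'dolphin'] (min_width=14, slack=0)
Line 2: ['rain', 'leaf', 'cup'] (min_width=13, slack=1)
Line 3: ['car', 'of', 'happy'] (min_width=12, slack=2)
Line 4: ['at', 'golden', 'bean'] (min_width=14, slack=0)
Line 5: ['are', 'progress'] (min_width=12, slack=2)
Line 6: ['fruit', 'south'] (min_width=11, slack=3)
Line 7: ['young', 'is'] (min_width=8, slack=6)
Line 8: ['progress', 'south'] (min_width=14, slack=0)
Line 9: ['orange', 'how'] (min_width=10, slack=4)
Line 10: ['forest', 'make'] (min_width=11, slack=3)

Answer: 3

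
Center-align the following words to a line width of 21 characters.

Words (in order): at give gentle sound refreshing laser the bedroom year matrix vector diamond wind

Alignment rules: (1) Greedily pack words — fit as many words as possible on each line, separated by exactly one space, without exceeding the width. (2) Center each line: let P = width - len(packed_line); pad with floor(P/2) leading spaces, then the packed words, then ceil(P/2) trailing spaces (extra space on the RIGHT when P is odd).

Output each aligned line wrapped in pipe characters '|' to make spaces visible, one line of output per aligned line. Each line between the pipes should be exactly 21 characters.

Line 1: ['at', 'give', 'gentle', 'sound'] (min_width=20, slack=1)
Line 2: ['refreshing', 'laser', 'the'] (min_width=20, slack=1)
Line 3: ['bedroom', 'year', 'matrix'] (min_width=19, slack=2)
Line 4: ['vector', 'diamond', 'wind'] (min_width=19, slack=2)

Answer: |at give gentle sound |
|refreshing laser the |
| bedroom year matrix |
| vector diamond wind |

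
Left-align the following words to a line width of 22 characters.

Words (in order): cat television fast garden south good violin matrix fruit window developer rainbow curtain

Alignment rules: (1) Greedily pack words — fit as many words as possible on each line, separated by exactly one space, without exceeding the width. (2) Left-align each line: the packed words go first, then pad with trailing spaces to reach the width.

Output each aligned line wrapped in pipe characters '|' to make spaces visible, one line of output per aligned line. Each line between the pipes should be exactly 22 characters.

Line 1: ['cat', 'television', 'fast'] (min_width=19, slack=3)
Line 2: ['garden', 'south', 'good'] (min_width=17, slack=5)
Line 3: ['violin', 'matrix', 'fruit'] (min_width=19, slack=3)
Line 4: ['window', 'developer'] (min_width=16, slack=6)
Line 5: ['rainbow', 'curtain'] (min_width=15, slack=7)

Answer: |cat television fast   |
|garden south good     |
|violin matrix fruit   |
|window developer      |
|rainbow curtain       |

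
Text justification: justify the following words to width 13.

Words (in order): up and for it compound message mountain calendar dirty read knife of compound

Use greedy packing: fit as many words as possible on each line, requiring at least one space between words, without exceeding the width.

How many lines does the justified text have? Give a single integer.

Answer: 8

Derivation:
Line 1: ['up', 'and', 'for', 'it'] (min_width=13, slack=0)
Line 2: ['compound'] (min_width=8, slack=5)
Line 3: ['message'] (min_width=7, slack=6)
Line 4: ['mountain'] (min_width=8, slack=5)
Line 5: ['calendar'] (min_width=8, slack=5)
Line 6: ['dirty', 'read'] (min_width=10, slack=3)
Line 7: ['knife', 'of'] (min_width=8, slack=5)
Line 8: ['compound'] (min_width=8, slack=5)
Total lines: 8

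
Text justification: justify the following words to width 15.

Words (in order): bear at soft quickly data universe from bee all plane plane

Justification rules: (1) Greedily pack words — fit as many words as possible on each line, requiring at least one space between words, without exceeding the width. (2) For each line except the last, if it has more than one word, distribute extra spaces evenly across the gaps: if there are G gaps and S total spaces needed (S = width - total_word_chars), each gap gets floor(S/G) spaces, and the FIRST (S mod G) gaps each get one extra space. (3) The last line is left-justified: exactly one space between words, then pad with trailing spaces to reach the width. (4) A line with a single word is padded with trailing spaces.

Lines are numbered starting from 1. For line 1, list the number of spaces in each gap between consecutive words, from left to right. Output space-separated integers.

Answer: 3 2

Derivation:
Line 1: ['bear', 'at', 'soft'] (min_width=12, slack=3)
Line 2: ['quickly', 'data'] (min_width=12, slack=3)
Line 3: ['universe', 'from'] (min_width=13, slack=2)
Line 4: ['bee', 'all', 'plane'] (min_width=13, slack=2)
Line 5: ['plane'] (min_width=5, slack=10)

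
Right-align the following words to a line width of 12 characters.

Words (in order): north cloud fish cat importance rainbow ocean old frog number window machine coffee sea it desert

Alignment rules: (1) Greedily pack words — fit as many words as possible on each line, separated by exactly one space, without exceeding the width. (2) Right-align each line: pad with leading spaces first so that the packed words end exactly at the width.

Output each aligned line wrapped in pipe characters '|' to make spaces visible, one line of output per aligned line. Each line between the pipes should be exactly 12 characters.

Line 1: ['north', 'cloud'] (min_width=11, slack=1)
Line 2: ['fish', 'cat'] (min_width=8, slack=4)
Line 3: ['importance'] (min_width=10, slack=2)
Line 4: ['rainbow'] (min_width=7, slack=5)
Line 5: ['ocean', 'old'] (min_width=9, slack=3)
Line 6: ['frog', 'number'] (min_width=11, slack=1)
Line 7: ['window'] (min_width=6, slack=6)
Line 8: ['machine'] (min_width=7, slack=5)
Line 9: ['coffee', 'sea'] (min_width=10, slack=2)
Line 10: ['it', 'desert'] (min_width=9, slack=3)

Answer: | north cloud|
|    fish cat|
|  importance|
|     rainbow|
|   ocean old|
| frog number|
|      window|
|     machine|
|  coffee sea|
|   it desert|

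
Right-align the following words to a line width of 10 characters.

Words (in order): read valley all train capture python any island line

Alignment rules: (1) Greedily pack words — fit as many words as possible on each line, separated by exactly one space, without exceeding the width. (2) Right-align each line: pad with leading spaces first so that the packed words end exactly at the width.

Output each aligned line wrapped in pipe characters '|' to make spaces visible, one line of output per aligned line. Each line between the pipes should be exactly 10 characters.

Answer: |      read|
|valley all|
|     train|
|   capture|
|python any|
|    island|
|      line|

Derivation:
Line 1: ['read'] (min_width=4, slack=6)
Line 2: ['valley', 'all'] (min_width=10, slack=0)
Line 3: ['train'] (min_width=5, slack=5)
Line 4: ['capture'] (min_width=7, slack=3)
Line 5: ['python', 'any'] (min_width=10, slack=0)
Line 6: ['island'] (min_width=6, slack=4)
Line 7: ['line'] (min_width=4, slack=6)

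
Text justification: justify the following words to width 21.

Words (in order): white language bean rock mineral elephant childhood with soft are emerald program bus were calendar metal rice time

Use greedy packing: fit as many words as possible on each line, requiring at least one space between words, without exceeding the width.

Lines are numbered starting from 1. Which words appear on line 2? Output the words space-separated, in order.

Answer: rock mineral elephant

Derivation:
Line 1: ['white', 'language', 'bean'] (min_width=19, slack=2)
Line 2: ['rock', 'mineral', 'elephant'] (min_width=21, slack=0)
Line 3: ['childhood', 'with', 'soft'] (min_width=19, slack=2)
Line 4: ['are', 'emerald', 'program'] (min_width=19, slack=2)
Line 5: ['bus', 'were', 'calendar'] (min_width=17, slack=4)
Line 6: ['metal', 'rice', 'time'] (min_width=15, slack=6)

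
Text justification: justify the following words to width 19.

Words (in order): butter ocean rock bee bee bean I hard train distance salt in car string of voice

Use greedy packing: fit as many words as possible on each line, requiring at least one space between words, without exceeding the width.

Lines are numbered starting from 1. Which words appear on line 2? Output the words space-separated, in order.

Line 1: ['butter', 'ocean', 'rock'] (min_width=17, slack=2)
Line 2: ['bee', 'bee', 'bean', 'I', 'hard'] (min_width=19, slack=0)
Line 3: ['train', 'distance', 'salt'] (min_width=19, slack=0)
Line 4: ['in', 'car', 'string', 'of'] (min_width=16, slack=3)
Line 5: ['voice'] (min_width=5, slack=14)

Answer: bee bee bean I hard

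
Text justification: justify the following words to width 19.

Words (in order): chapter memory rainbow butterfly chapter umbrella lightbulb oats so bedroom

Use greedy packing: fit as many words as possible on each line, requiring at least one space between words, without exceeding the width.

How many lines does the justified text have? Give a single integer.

Answer: 5

Derivation:
Line 1: ['chapter', 'memory'] (min_width=14, slack=5)
Line 2: ['rainbow', 'butterfly'] (min_width=17, slack=2)
Line 3: ['chapter', 'umbrella'] (min_width=16, slack=3)
Line 4: ['lightbulb', 'oats', 'so'] (min_width=17, slack=2)
Line 5: ['bedroom'] (min_width=7, slack=12)
Total lines: 5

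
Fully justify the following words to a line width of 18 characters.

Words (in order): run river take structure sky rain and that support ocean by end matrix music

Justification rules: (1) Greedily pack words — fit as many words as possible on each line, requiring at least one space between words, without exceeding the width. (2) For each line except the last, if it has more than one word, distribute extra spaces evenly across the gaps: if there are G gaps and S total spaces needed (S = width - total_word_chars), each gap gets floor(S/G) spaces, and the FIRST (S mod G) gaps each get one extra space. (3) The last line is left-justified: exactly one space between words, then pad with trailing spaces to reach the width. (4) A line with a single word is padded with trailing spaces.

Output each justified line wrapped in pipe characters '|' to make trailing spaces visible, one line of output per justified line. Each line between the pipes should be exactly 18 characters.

Line 1: ['run', 'river', 'take'] (min_width=14, slack=4)
Line 2: ['structure', 'sky', 'rain'] (min_width=18, slack=0)
Line 3: ['and', 'that', 'support'] (min_width=16, slack=2)
Line 4: ['ocean', 'by', 'end'] (min_width=12, slack=6)
Line 5: ['matrix', 'music'] (min_width=12, slack=6)

Answer: |run   river   take|
|structure sky rain|
|and  that  support|
|ocean    by    end|
|matrix music      |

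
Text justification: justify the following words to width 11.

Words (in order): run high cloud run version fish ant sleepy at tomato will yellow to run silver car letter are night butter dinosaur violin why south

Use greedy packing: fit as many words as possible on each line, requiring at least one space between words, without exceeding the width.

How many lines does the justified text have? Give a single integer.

Answer: 14

Derivation:
Line 1: ['run', 'high'] (min_width=8, slack=3)
Line 2: ['cloud', 'run'] (min_width=9, slack=2)
Line 3: ['version'] (min_width=7, slack=4)
Line 4: ['fish', 'ant'] (min_width=8, slack=3)
Line 5: ['sleepy', 'at'] (min_width=9, slack=2)
Line 6: ['tomato', 'will'] (min_width=11, slack=0)
Line 7: ['yellow', 'to'] (min_width=9, slack=2)
Line 8: ['run', 'silver'] (min_width=10, slack=1)
Line 9: ['car', 'letter'] (min_width=10, slack=1)
Line 10: ['are', 'night'] (min_width=9, slack=2)
Line 11: ['butter'] (min_width=6, slack=5)
Line 12: ['dinosaur'] (min_width=8, slack=3)
Line 13: ['violin', 'why'] (min_width=10, slack=1)
Line 14: ['south'] (min_width=5, slack=6)
Total lines: 14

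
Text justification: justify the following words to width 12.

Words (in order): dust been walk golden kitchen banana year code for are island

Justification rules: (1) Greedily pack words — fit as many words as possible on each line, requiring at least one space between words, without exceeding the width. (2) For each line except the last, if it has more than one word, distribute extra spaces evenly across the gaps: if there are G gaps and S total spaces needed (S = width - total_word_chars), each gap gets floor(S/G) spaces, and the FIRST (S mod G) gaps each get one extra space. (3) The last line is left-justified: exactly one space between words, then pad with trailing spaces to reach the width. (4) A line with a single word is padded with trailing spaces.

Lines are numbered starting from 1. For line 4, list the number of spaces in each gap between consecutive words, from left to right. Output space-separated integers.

Line 1: ['dust', 'been'] (min_width=9, slack=3)
Line 2: ['walk', 'golden'] (min_width=11, slack=1)
Line 3: ['kitchen'] (min_width=7, slack=5)
Line 4: ['banana', 'year'] (min_width=11, slack=1)
Line 5: ['code', 'for', 'are'] (min_width=12, slack=0)
Line 6: ['island'] (min_width=6, slack=6)

Answer: 2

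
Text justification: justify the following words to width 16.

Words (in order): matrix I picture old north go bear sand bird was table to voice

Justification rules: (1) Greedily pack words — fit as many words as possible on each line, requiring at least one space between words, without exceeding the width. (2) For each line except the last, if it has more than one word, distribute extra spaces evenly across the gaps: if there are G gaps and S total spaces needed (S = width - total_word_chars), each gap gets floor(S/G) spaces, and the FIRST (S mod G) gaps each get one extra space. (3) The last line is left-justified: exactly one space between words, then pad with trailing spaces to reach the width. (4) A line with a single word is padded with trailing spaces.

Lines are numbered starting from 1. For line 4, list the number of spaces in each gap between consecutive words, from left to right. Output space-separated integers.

Line 1: ['matrix', 'I', 'picture'] (min_width=16, slack=0)
Line 2: ['old', 'north', 'go'] (min_width=12, slack=4)
Line 3: ['bear', 'sand', 'bird'] (min_width=14, slack=2)
Line 4: ['was', 'table', 'to'] (min_width=12, slack=4)
Line 5: ['voice'] (min_width=5, slack=11)

Answer: 3 3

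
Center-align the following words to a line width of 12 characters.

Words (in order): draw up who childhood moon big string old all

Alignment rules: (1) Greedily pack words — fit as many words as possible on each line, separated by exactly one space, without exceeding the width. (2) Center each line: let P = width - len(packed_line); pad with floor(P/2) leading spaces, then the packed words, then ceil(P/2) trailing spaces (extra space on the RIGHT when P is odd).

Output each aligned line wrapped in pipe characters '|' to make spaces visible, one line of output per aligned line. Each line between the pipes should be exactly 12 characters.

Answer: |draw up who |
| childhood  |
|  moon big  |
| string old |
|    all     |

Derivation:
Line 1: ['draw', 'up', 'who'] (min_width=11, slack=1)
Line 2: ['childhood'] (min_width=9, slack=3)
Line 3: ['moon', 'big'] (min_width=8, slack=4)
Line 4: ['string', 'old'] (min_width=10, slack=2)
Line 5: ['all'] (min_width=3, slack=9)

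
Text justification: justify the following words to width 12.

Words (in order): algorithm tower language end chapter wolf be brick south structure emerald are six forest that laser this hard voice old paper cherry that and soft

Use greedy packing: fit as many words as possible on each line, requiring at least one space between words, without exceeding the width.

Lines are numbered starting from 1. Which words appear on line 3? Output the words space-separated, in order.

Line 1: ['algorithm'] (min_width=9, slack=3)
Line 2: ['tower'] (min_width=5, slack=7)
Line 3: ['language', 'end'] (min_width=12, slack=0)
Line 4: ['chapter', 'wolf'] (min_width=12, slack=0)
Line 5: ['be', 'brick'] (min_width=8, slack=4)
Line 6: ['south'] (min_width=5, slack=7)
Line 7: ['structure'] (min_width=9, slack=3)
Line 8: ['emerald', 'are'] (min_width=11, slack=1)
Line 9: ['six', 'forest'] (min_width=10, slack=2)
Line 10: ['that', 'laser'] (min_width=10, slack=2)
Line 11: ['this', 'hard'] (min_width=9, slack=3)
Line 12: ['voice', 'old'] (min_width=9, slack=3)
Line 13: ['paper', 'cherry'] (min_width=12, slack=0)
Line 14: ['that', 'and'] (min_width=8, slack=4)
Line 15: ['soft'] (min_width=4, slack=8)

Answer: language end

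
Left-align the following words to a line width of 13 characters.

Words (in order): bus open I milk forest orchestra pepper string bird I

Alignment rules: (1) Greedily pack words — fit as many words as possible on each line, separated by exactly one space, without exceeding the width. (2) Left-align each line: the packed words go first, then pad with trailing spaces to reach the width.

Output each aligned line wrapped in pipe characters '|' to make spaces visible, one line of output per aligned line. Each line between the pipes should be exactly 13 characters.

Answer: |bus open I   |
|milk forest  |
|orchestra    |
|pepper string|
|bird I       |

Derivation:
Line 1: ['bus', 'open', 'I'] (min_width=10, slack=3)
Line 2: ['milk', 'forest'] (min_width=11, slack=2)
Line 3: ['orchestra'] (min_width=9, slack=4)
Line 4: ['pepper', 'string'] (min_width=13, slack=0)
Line 5: ['bird', 'I'] (min_width=6, slack=7)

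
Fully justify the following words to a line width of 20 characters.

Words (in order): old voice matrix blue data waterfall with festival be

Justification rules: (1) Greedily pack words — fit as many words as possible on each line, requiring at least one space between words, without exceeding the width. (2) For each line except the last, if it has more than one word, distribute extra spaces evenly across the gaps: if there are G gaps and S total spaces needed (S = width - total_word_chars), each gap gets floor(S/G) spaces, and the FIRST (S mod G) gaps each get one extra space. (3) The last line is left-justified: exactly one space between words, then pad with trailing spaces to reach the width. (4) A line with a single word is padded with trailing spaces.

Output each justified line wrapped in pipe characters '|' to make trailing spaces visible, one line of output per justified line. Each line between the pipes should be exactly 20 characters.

Answer: |old   voice   matrix|
|blue  data waterfall|
|with festival be    |

Derivation:
Line 1: ['old', 'voice', 'matrix'] (min_width=16, slack=4)
Line 2: ['blue', 'data', 'waterfall'] (min_width=19, slack=1)
Line 3: ['with', 'festival', 'be'] (min_width=16, slack=4)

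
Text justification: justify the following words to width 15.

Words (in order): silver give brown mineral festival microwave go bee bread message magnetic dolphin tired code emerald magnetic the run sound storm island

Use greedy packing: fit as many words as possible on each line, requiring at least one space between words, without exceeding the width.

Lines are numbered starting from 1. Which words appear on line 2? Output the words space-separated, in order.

Answer: brown mineral

Derivation:
Line 1: ['silver', 'give'] (min_width=11, slack=4)
Line 2: ['brown', 'mineral'] (min_width=13, slack=2)
Line 3: ['festival'] (min_width=8, slack=7)
Line 4: ['microwave', 'go'] (min_width=12, slack=3)
Line 5: ['bee', 'bread'] (min_width=9, slack=6)
Line 6: ['message'] (min_width=7, slack=8)
Line 7: ['magnetic'] (min_width=8, slack=7)
Line 8: ['dolphin', 'tired'] (min_width=13, slack=2)
Line 9: ['code', 'emerald'] (min_width=12, slack=3)
Line 10: ['magnetic', 'the'] (min_width=12, slack=3)
Line 11: ['run', 'sound', 'storm'] (min_width=15, slack=0)
Line 12: ['island'] (min_width=6, slack=9)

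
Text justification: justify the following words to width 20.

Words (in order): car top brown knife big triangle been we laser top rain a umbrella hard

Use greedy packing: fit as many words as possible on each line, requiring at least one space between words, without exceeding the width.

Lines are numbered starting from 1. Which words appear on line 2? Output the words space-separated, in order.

Line 1: ['car', 'top', 'brown', 'knife'] (min_width=19, slack=1)
Line 2: ['big', 'triangle', 'been', 'we'] (min_width=20, slack=0)
Line 3: ['laser', 'top', 'rain', 'a'] (min_width=16, slack=4)
Line 4: ['umbrella', 'hard'] (min_width=13, slack=7)

Answer: big triangle been we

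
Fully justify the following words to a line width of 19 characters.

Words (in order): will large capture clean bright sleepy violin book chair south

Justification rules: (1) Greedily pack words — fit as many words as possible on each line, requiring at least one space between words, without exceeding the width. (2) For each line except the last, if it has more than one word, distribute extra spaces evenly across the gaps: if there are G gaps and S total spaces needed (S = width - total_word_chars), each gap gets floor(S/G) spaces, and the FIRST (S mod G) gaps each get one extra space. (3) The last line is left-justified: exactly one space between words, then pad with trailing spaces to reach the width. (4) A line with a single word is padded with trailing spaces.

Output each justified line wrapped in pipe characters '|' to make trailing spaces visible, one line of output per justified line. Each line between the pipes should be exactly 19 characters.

Line 1: ['will', 'large', 'capture'] (min_width=18, slack=1)
Line 2: ['clean', 'bright', 'sleepy'] (min_width=19, slack=0)
Line 3: ['violin', 'book', 'chair'] (min_width=17, slack=2)
Line 4: ['south'] (min_width=5, slack=14)

Answer: |will  large capture|
|clean bright sleepy|
|violin  book  chair|
|south              |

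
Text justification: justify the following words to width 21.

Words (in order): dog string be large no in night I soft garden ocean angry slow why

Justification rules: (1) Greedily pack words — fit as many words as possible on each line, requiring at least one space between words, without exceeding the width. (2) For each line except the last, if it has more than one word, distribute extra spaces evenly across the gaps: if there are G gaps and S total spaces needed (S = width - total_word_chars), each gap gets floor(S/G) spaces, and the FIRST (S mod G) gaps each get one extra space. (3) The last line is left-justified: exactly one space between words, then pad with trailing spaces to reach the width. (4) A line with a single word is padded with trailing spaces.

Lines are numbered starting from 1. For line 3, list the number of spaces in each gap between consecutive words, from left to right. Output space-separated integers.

Line 1: ['dog', 'string', 'be', 'large'] (min_width=19, slack=2)
Line 2: ['no', 'in', 'night', 'I', 'soft'] (min_width=18, slack=3)
Line 3: ['garden', 'ocean', 'angry'] (min_width=18, slack=3)
Line 4: ['slow', 'why'] (min_width=8, slack=13)

Answer: 3 2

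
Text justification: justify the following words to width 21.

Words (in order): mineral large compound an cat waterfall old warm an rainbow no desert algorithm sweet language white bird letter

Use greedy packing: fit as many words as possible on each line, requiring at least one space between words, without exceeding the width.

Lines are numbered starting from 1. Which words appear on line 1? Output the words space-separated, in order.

Line 1: ['mineral', 'large'] (min_width=13, slack=8)
Line 2: ['compound', 'an', 'cat'] (min_width=15, slack=6)
Line 3: ['waterfall', 'old', 'warm', 'an'] (min_width=21, slack=0)
Line 4: ['rainbow', 'no', 'desert'] (min_width=17, slack=4)
Line 5: ['algorithm', 'sweet'] (min_width=15, slack=6)
Line 6: ['language', 'white', 'bird'] (min_width=19, slack=2)
Line 7: ['letter'] (min_width=6, slack=15)

Answer: mineral large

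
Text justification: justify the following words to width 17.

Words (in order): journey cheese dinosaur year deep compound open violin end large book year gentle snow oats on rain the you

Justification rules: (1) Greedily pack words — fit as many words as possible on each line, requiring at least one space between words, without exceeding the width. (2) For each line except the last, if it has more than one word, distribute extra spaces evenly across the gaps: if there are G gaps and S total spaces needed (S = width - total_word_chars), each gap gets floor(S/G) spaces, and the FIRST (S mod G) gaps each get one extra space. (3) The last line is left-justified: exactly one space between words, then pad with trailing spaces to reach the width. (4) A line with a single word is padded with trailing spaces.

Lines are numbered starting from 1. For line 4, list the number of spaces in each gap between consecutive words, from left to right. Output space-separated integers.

Line 1: ['journey', 'cheese'] (min_width=14, slack=3)
Line 2: ['dinosaur', 'year'] (min_width=13, slack=4)
Line 3: ['deep', 'compound'] (min_width=13, slack=4)
Line 4: ['open', 'violin', 'end'] (min_width=15, slack=2)
Line 5: ['large', 'book', 'year'] (min_width=15, slack=2)
Line 6: ['gentle', 'snow', 'oats'] (min_width=16, slack=1)
Line 7: ['on', 'rain', 'the', 'you'] (min_width=15, slack=2)

Answer: 2 2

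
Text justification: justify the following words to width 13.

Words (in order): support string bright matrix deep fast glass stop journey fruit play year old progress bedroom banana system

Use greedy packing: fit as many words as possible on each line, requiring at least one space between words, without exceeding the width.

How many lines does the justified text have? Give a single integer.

Line 1: ['support'] (min_width=7, slack=6)
Line 2: ['string', 'bright'] (min_width=13, slack=0)
Line 3: ['matrix', 'deep'] (min_width=11, slack=2)
Line 4: ['fast', 'glass'] (min_width=10, slack=3)
Line 5: ['stop', 'journey'] (min_width=12, slack=1)
Line 6: ['fruit', 'play'] (min_width=10, slack=3)
Line 7: ['year', 'old'] (min_width=8, slack=5)
Line 8: ['progress'] (min_width=8, slack=5)
Line 9: ['bedroom'] (min_width=7, slack=6)
Line 10: ['banana', 'system'] (min_width=13, slack=0)
Total lines: 10

Answer: 10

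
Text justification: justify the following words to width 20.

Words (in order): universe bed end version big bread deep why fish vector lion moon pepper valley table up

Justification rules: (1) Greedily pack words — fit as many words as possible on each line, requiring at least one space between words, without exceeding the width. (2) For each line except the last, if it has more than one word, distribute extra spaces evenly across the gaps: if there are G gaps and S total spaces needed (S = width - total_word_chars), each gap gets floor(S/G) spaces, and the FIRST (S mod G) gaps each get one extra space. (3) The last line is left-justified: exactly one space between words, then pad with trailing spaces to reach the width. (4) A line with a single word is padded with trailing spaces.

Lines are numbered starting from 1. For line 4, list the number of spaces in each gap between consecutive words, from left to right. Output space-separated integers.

Line 1: ['universe', 'bed', 'end'] (min_width=16, slack=4)
Line 2: ['version', 'big', 'bread'] (min_width=17, slack=3)
Line 3: ['deep', 'why', 'fish', 'vector'] (min_width=20, slack=0)
Line 4: ['lion', 'moon', 'pepper'] (min_width=16, slack=4)
Line 5: ['valley', 'table', 'up'] (min_width=15, slack=5)

Answer: 3 3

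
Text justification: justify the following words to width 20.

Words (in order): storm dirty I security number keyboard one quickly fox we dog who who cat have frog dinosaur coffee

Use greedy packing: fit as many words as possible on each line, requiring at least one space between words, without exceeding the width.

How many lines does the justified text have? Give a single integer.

Line 1: ['storm', 'dirty', 'I'] (min_width=13, slack=7)
Line 2: ['security', 'number'] (min_width=15, slack=5)
Line 3: ['keyboard', 'one', 'quickly'] (min_width=20, slack=0)
Line 4: ['fox', 'we', 'dog', 'who', 'who'] (min_width=18, slack=2)
Line 5: ['cat', 'have', 'frog'] (min_width=13, slack=7)
Line 6: ['dinosaur', 'coffee'] (min_width=15, slack=5)
Total lines: 6

Answer: 6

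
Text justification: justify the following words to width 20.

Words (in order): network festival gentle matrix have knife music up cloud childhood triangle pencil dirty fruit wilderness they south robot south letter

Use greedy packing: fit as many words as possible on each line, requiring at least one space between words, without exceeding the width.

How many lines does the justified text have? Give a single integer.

Line 1: ['network', 'festival'] (min_width=16, slack=4)
Line 2: ['gentle', 'matrix', 'have'] (min_width=18, slack=2)
Line 3: ['knife', 'music', 'up', 'cloud'] (min_width=20, slack=0)
Line 4: ['childhood', 'triangle'] (min_width=18, slack=2)
Line 5: ['pencil', 'dirty', 'fruit'] (min_width=18, slack=2)
Line 6: ['wilderness', 'they'] (min_width=15, slack=5)
Line 7: ['south', 'robot', 'south'] (min_width=17, slack=3)
Line 8: ['letter'] (min_width=6, slack=14)
Total lines: 8

Answer: 8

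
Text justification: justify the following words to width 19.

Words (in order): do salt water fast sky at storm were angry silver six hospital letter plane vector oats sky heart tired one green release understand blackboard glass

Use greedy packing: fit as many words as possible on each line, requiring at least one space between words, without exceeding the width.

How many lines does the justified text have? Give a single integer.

Line 1: ['do', 'salt', 'water', 'fast'] (min_width=18, slack=1)
Line 2: ['sky', 'at', 'storm', 'were'] (min_width=17, slack=2)
Line 3: ['angry', 'silver', 'six'] (min_width=16, slack=3)
Line 4: ['hospital', 'letter'] (min_width=15, slack=4)
Line 5: ['plane', 'vector', 'oats'] (min_width=17, slack=2)
Line 6: ['sky', 'heart', 'tired', 'one'] (min_width=19, slack=0)
Line 7: ['green', 'release'] (min_width=13, slack=6)
Line 8: ['understand'] (min_width=10, slack=9)
Line 9: ['blackboard', 'glass'] (min_width=16, slack=3)
Total lines: 9

Answer: 9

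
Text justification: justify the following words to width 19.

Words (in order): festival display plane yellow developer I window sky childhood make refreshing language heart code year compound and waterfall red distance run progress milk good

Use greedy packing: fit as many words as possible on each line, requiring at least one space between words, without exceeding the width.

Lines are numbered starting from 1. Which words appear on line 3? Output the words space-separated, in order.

Answer: developer I window

Derivation:
Line 1: ['festival', 'display'] (min_width=16, slack=3)
Line 2: ['plane', 'yellow'] (min_width=12, slack=7)
Line 3: ['developer', 'I', 'window'] (min_width=18, slack=1)
Line 4: ['sky', 'childhood', 'make'] (min_width=18, slack=1)
Line 5: ['refreshing', 'language'] (min_width=19, slack=0)
Line 6: ['heart', 'code', 'year'] (min_width=15, slack=4)
Line 7: ['compound', 'and'] (min_width=12, slack=7)
Line 8: ['waterfall', 'red'] (min_width=13, slack=6)
Line 9: ['distance', 'run'] (min_width=12, slack=7)
Line 10: ['progress', 'milk', 'good'] (min_width=18, slack=1)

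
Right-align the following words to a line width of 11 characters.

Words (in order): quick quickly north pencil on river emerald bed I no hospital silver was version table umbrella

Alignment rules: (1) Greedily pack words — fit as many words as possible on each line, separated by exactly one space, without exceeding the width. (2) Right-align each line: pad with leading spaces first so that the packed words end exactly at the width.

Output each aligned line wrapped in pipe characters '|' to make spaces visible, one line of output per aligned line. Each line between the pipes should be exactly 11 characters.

Line 1: ['quick'] (min_width=5, slack=6)
Line 2: ['quickly'] (min_width=7, slack=4)
Line 3: ['north'] (min_width=5, slack=6)
Line 4: ['pencil', 'on'] (min_width=9, slack=2)
Line 5: ['river'] (min_width=5, slack=6)
Line 6: ['emerald', 'bed'] (min_width=11, slack=0)
Line 7: ['I', 'no'] (min_width=4, slack=7)
Line 8: ['hospital'] (min_width=8, slack=3)
Line 9: ['silver', 'was'] (min_width=10, slack=1)
Line 10: ['version'] (min_width=7, slack=4)
Line 11: ['table'] (min_width=5, slack=6)
Line 12: ['umbrella'] (min_width=8, slack=3)

Answer: |      quick|
|    quickly|
|      north|
|  pencil on|
|      river|
|emerald bed|
|       I no|
|   hospital|
| silver was|
|    version|
|      table|
|   umbrella|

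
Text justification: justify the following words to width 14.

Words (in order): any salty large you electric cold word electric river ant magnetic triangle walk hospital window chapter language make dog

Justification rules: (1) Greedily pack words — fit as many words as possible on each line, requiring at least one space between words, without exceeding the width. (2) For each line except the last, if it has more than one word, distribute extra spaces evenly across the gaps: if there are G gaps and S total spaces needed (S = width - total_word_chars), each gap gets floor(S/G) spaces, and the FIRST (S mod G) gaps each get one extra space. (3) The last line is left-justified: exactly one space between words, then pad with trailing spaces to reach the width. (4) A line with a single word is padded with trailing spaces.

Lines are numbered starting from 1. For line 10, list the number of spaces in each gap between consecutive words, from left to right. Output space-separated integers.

Answer: 2

Derivation:
Line 1: ['any', 'salty'] (min_width=9, slack=5)
Line 2: ['large', 'you'] (min_width=9, slack=5)
Line 3: ['electric', 'cold'] (min_width=13, slack=1)
Line 4: ['word', 'electric'] (min_width=13, slack=1)
Line 5: ['river', 'ant'] (min_width=9, slack=5)
Line 6: ['magnetic'] (min_width=8, slack=6)
Line 7: ['triangle', 'walk'] (min_width=13, slack=1)
Line 8: ['hospital'] (min_width=8, slack=6)
Line 9: ['window', 'chapter'] (min_width=14, slack=0)
Line 10: ['language', 'make'] (min_width=13, slack=1)
Line 11: ['dog'] (min_width=3, slack=11)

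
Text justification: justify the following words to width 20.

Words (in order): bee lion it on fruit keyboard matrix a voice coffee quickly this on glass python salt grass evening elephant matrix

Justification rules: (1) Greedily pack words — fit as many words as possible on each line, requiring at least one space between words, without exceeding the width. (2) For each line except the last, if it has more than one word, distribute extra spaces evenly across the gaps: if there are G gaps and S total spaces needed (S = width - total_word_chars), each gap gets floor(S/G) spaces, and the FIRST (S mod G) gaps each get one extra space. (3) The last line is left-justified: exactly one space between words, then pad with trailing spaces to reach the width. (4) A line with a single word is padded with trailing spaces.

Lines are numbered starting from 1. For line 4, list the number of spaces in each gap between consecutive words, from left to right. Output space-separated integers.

Line 1: ['bee', 'lion', 'it', 'on', 'fruit'] (min_width=20, slack=0)
Line 2: ['keyboard', 'matrix', 'a'] (min_width=17, slack=3)
Line 3: ['voice', 'coffee', 'quickly'] (min_width=20, slack=0)
Line 4: ['this', 'on', 'glass', 'python'] (min_width=20, slack=0)
Line 5: ['salt', 'grass', 'evening'] (min_width=18, slack=2)
Line 6: ['elephant', 'matrix'] (min_width=15, slack=5)

Answer: 1 1 1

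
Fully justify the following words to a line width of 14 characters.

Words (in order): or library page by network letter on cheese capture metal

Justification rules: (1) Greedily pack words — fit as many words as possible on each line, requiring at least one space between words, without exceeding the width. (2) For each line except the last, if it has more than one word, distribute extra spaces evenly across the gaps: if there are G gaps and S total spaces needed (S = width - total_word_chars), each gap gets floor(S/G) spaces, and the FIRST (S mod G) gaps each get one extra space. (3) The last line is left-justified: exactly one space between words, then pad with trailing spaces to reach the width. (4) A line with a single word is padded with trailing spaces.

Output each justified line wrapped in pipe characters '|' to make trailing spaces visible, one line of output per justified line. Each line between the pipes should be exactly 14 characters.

Line 1: ['or', 'library'] (min_width=10, slack=4)
Line 2: ['page', 'by'] (min_width=7, slack=7)
Line 3: ['network', 'letter'] (min_width=14, slack=0)
Line 4: ['on', 'cheese'] (min_width=9, slack=5)
Line 5: ['capture', 'metal'] (min_width=13, slack=1)

Answer: |or     library|
|page        by|
|network letter|
|on      cheese|
|capture metal |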